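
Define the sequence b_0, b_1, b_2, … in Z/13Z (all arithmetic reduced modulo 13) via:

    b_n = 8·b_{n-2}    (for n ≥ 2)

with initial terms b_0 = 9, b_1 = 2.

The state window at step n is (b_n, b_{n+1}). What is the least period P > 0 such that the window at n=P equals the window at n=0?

8

n=0: window = (9, 2)
n=1: window = (2, 7)
n=2: window = (7, 3)
n=3: window = (3, 4)
n=4: window = (4, 11)
n=5: window = (11, 6)
n=6: window = (6, 10)
n=7: window = (10, 9)
n=8: window = (9, 2)
window at n=8 equals window at n=0 → period = 8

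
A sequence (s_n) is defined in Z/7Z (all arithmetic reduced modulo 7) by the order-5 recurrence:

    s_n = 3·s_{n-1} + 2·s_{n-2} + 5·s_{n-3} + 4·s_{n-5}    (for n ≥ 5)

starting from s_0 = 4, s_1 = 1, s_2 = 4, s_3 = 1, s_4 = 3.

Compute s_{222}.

5

s_5 = 3·3 + 2·1 + 5·4 + 0·1 + 4·4 = 5
s_6 = 3·5 + 2·3 + 5·1 + 0·4 + 4·1 = 2
s_7 = 3·2 + 2·5 + 5·3 + 0·1 + 4·4 = 5
s_8 = 3·5 + 2·2 + 5·5 + 0·3 + 4·1 = 6
s_9 = 3·6 + 2·5 + 5·2 + 0·5 + 4·3 = 1
s_10 = 3·1 + 2·6 + 5·5 + 0·2 + 4·5 = 4
Continuing the recurrence:
  s_11 = 3;  s_12 = 0;  s_13 = 1;  s_14 = 1;  s_15 = 0;  s_16 = 5
  s_17 = 6;  s_18 = 4;  s_19 = 4;  s_20 = 1;  s_21 = 2;  s_22 = 3
  s_23 = 6;  s_24 = 1;  s_25 = 6;  s_26 = 2;  s_27 = 0;  s_28 = 2
  s_29 = 6;  s_30 = 4;  s_31 = 0;  s_32 = 3;  s_33 = 2;  s_34 = 1
  s_35 = 3;  s_36 = 0;  s_37 = 2;  s_38 = 1;  s_39 = 4;  s_40 = 1
  s_41 = 2;  s_42 = 1;  s_43 = 2;  s_44 = 6;  s_45 = 3;  s_46 = 4
  s_47 = 3;  s_48 = 5;  s_49 = 2;  s_50 = 1;  s_51 = 6;  s_52 = 0
  s_53 = 2;  s_54 = 2;  s_55 = 0;  s_56 = 3;  s_57 = 5;  s_58 = 1
  s_59 = 1;  s_60 = 2;  s_61 = 4;  s_62 = 6;  s_63 = 5;  s_64 = 2
  s_65 = 5;  s_66 = 4;  s_67 = 0;  s_68 = 4;  s_69 = 5;  s_70 = 1
  s_71 = 0;  s_72 = 6;  s_73 = 4;  s_74 = 2;  s_75 = 6;  s_76 = 0
  s_77 = 4;  s_78 = 2;  s_79 = 1;  s_80 = 2;  s_81 = 4;  s_82 = 2
  s_83 = 4;  s_84 = 5;  s_85 = 6;  s_86 = 1;  s_87 = 6;  s_88 = 3
  s_89 = 4;  s_90 = 2;  s_91 = 5;  s_92 = 0;  s_93 = 4;  s_94 = 4
  s_95 = 0;  s_96 = 6;  s_97 = 3;  s_98 = 2;  s_99 = 2;  s_100 = 4
  s_101 = 1;  s_102 = 5;  s_103 = 3;  s_104 = 4;  s_105 = 3;  s_106 = 1
  s_107 = 0;  s_108 = 1;  s_109 = 3;  s_110 = 2;  s_111 = 0;  s_112 = 5
  s_113 = 1;  s_114 = 4;  s_115 = 5;  s_116 = 0;  s_117 = 1;  s_118 = 4
  s_119 = 2;  s_120 = 4;  s_121 = 1;  s_122 = 4;  s_123 = 1;  s_124 = 3
  s_125 = 5;  s_126 = 2;  s_127 = 5;  s_128 = 6;  s_129 = 1;  s_130 = 4
  s_131 = 3;  s_132 = 0;  s_133 = 1;  s_134 = 1;  s_135 = 0;  s_136 = 5
  s_137 = 6;  s_138 = 4;  s_139 = 4;  s_140 = 1;  s_141 = 2;  s_142 = 3
  s_143 = 6;  s_144 = 1;  s_145 = 6;  s_146 = 2;  s_147 = 0;  s_148 = 2
  s_149 = 6;  s_150 = 4;  s_151 = 0;  s_152 = 3;  s_153 = 2;  s_154 = 1
  s_155 = 3;  s_156 = 0;  s_157 = 2;  s_158 = 1;  s_159 = 4;  s_160 = 1
  s_161 = 2;  s_162 = 1;  s_163 = 2;  s_164 = 6;  s_165 = 3;  s_166 = 4
  s_167 = 3;  s_168 = 5;  s_169 = 2;  s_170 = 1;  s_171 = 6;  s_172 = 0
  s_173 = 2;  s_174 = 2;  s_175 = 0;  s_176 = 3;  s_177 = 5;  s_178 = 1
  s_179 = 1;  s_180 = 2;  s_181 = 4;  s_182 = 6;  s_183 = 5;  s_184 = 2
  s_185 = 5;  s_186 = 4;  s_187 = 0;  s_188 = 4;  s_189 = 5;  s_190 = 1
  s_191 = 0;  s_192 = 6;  s_193 = 4;  s_194 = 2;  s_195 = 6;  s_196 = 0
  s_197 = 4;  s_198 = 2;  s_199 = 1;  s_200 = 2;  s_201 = 4;  s_202 = 2
  s_203 = 4;  s_204 = 5;  s_205 = 6;  s_206 = 1;  s_207 = 6;  s_208 = 3
  s_209 = 4;  s_210 = 2;  s_211 = 5;  s_212 = 0;  s_213 = 4;  s_214 = 4
  s_215 = 0;  s_216 = 6;  s_217 = 3;  s_218 = 2;  s_219 = 2;  s_220 = 4
s_221 = 3·4 + 2·2 + 5·2 + 0·3 + 4·6 = 1
s_222 = 3·1 + 2·4 + 5·2 + 0·2 + 4·3 = 5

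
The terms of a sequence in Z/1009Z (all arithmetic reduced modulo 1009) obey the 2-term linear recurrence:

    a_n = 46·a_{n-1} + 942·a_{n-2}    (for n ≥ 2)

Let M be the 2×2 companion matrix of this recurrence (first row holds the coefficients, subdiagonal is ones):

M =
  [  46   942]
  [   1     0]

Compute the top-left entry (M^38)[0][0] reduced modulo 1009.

598

(M^38)[0][0] is the top entry after applying M 38 times to the unit state (1, 0). Equivalently it is h_{39} for the auxiliary sequence (h_n) obeying the same recurrence with h_1 = 1 and h_i = 0 for 0 ≤ i < 1:
h_2 = 46·1 + 942·0 = 46
h_3 = 46·46 + 942·1 = 31
h_4 = 46·31 + 942·46 = 362
h_5 = 46·362 + 942·31 = 449
h_6 = 46·449 + 942·362 = 436
h_7 = 46·436 + 942·449 = 63
h_8 = 46·63 + 942·436 = 929
h_9 = 46·929 + 942·63 = 171
h_10 = 46·171 + 942·929 = 109
h_11 = 46·109 + 942·171 = 620
h_12 = 46·620 + 942·109 = 28
h_13 = 46·28 + 942·620 = 108
h_14 = 46·108 + 942·28 = 65
h_15 = 46·65 + 942·108 = 799
h_16 = 46·799 + 942·65 = 111
h_17 = 46·111 + 942·799 = 5
h_18 = 46·5 + 942·111 = 865
h_19 = 46·865 + 942·5 = 104
h_20 = 46·104 + 942·865 = 306
h_21 = 46·306 + 942·104 = 45
h_22 = 46·45 + 942·306 = 739
h_23 = 46·739 + 942·45 = 709
h_24 = 46·709 + 942·739 = 254
h_25 = 46·254 + 942·709 = 505
h_26 = 46·505 + 942·254 = 158
h_27 = 46·158 + 942·505 = 676
h_28 = 46·676 + 942·158 = 330
h_29 = 46·330 + 942·676 = 158
h_30 = 46·158 + 942·330 = 293
h_31 = 46·293 + 942·158 = 874
h_32 = 46·874 + 942·293 = 393
h_33 = 46·393 + 942·874 = 889
h_34 = 46·889 + 942·393 = 437
h_35 = 46·437 + 942·889 = 899
h_36 = 46·899 + 942·437 = 976
h_37 = 46·976 + 942·899 = 807
h_38 = 46·807 + 942·976 = 991
h_39 = 46·991 + 942·807 = 598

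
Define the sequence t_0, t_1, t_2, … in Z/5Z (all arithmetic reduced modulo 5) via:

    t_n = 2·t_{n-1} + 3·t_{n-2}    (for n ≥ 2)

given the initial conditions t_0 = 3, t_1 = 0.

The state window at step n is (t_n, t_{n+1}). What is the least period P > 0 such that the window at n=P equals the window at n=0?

n=0: window = (3, 0)
n=1: window = (0, 4)
n=2: window = (4, 3)
n=3: window = (3, 3)
n=4: window = (3, 0)
window at n=4 equals window at n=0 → period = 4

4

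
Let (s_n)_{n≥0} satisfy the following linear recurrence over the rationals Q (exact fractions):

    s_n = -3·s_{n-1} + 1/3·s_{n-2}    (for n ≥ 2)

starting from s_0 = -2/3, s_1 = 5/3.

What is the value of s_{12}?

s_2 = -3·5/3 + 1/3·-2/3 = -47/9
s_3 = -3·-47/9 + 1/3·5/3 = 146/9
s_4 = -3·146/9 + 1/3·-47/9 = -1361/27
s_5 = -3·-1361/27 + 1/3·146/9 = 4229/27
s_6 = -3·4229/27 + 1/3·-1361/27 = -39422/81
s_7 = -3·-39422/81 + 1/3·4229/27 = 122495/81
s_8 = -3·122495/81 + 1/3·-39422/81 = -1141877/243
s_9 = -3·-1141877/243 + 1/3·122495/81 = 3548126/243
s_10 = -3·3548126/243 + 1/3·-1141877/243 = -33075011/729
s_11 = -3·-33075011/729 + 1/3·3548126/243 = 102773159/729
s_12 = -3·102773159/729 + 1/3·-33075011/729 = -958033442/2187

-958033442/2187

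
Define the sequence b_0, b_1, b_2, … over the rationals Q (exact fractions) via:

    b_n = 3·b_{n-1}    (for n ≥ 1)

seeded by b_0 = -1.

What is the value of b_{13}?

b_1 = 3·-1 = -3
b_2 = 3·-3 = -9
b_3 = 3·-9 = -27
b_4 = 3·-27 = -81
b_5 = 3·-81 = -243
b_6 = 3·-243 = -729
b_7 = 3·-729 = -2187
b_8 = 3·-2187 = -6561
b_9 = 3·-6561 = -19683
b_10 = 3·-19683 = -59049
b_11 = 3·-59049 = -177147
b_12 = 3·-177147 = -531441
b_13 = 3·-531441 = -1594323

-1594323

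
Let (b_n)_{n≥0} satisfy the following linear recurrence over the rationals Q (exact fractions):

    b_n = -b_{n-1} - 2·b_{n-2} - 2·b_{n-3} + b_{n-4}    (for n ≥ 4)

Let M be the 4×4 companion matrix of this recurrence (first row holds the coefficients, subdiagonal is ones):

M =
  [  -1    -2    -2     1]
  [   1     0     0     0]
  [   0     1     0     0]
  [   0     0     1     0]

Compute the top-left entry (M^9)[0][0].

(M^9)[0][0] is the top entry after applying M 9 times to the unit state (1, 0, 0, 0). Equivalently it is h_{12} for the auxiliary sequence (h_n) obeying the same recurrence with h_3 = 1 and h_i = 0 for 0 ≤ i < 3:
h_4 = -1·1 + -2·0 + -2·0 + 1·0 = -1
h_5 = -1·-1 + -2·1 + -2·0 + 1·0 = -1
h_6 = -1·-1 + -2·-1 + -2·1 + 1·0 = 1
h_7 = -1·1 + -2·-1 + -2·-1 + 1·1 = 4
h_8 = -1·4 + -2·1 + -2·-1 + 1·-1 = -5
h_9 = -1·-5 + -2·4 + -2·1 + 1·-1 = -6
h_10 = -1·-6 + -2·-5 + -2·4 + 1·1 = 9
h_11 = -1·9 + -2·-6 + -2·-5 + 1·4 = 17
h_12 = -1·17 + -2·9 + -2·-6 + 1·-5 = -28

-28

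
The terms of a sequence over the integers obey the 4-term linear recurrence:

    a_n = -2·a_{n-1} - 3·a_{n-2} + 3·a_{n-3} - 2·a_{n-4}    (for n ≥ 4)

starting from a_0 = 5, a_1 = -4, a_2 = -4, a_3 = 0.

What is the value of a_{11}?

a_4 = -2·0 + -3·-4 + 3·-4 + -2·5 = -10
a_5 = -2·-10 + -3·0 + 3·-4 + -2·-4 = 16
a_6 = -2·16 + -3·-10 + 3·0 + -2·-4 = 6
a_7 = -2·6 + -3·16 + 3·-10 + -2·0 = -90
a_8 = -2·-90 + -3·6 + 3·16 + -2·-10 = 230
a_9 = -2·230 + -3·-90 + 3·6 + -2·16 = -204
a_10 = -2·-204 + -3·230 + 3·-90 + -2·6 = -564
a_11 = -2·-564 + -3·-204 + 3·230 + -2·-90 = 2610

2610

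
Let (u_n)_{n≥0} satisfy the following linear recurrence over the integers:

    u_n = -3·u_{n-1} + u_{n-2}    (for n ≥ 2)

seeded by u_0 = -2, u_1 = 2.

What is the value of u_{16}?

-144874886

u_2 = -3·2 + 1·-2 = -8
u_3 = -3·-8 + 1·2 = 26
u_4 = -3·26 + 1·-8 = -86
u_5 = -3·-86 + 1·26 = 284
u_6 = -3·284 + 1·-86 = -938
u_7 = -3·-938 + 1·284 = 3098
u_8 = -3·3098 + 1·-938 = -10232
u_9 = -3·-10232 + 1·3098 = 33794
u_10 = -3·33794 + 1·-10232 = -111614
u_11 = -3·-111614 + 1·33794 = 368636
u_12 = -3·368636 + 1·-111614 = -1217522
u_13 = -3·-1217522 + 1·368636 = 4021202
u_14 = -3·4021202 + 1·-1217522 = -13281128
u_15 = -3·-13281128 + 1·4021202 = 43864586
u_16 = -3·43864586 + 1·-13281128 = -144874886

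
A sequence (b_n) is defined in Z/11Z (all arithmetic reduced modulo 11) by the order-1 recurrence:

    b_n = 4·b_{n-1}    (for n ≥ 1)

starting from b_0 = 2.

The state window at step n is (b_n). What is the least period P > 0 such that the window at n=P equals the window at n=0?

5

n=0: window = (2)
n=1: window = (8)
n=2: window = (10)
n=3: window = (7)
n=4: window = (6)
n=5: window = (2)
window at n=5 equals window at n=0 → period = 5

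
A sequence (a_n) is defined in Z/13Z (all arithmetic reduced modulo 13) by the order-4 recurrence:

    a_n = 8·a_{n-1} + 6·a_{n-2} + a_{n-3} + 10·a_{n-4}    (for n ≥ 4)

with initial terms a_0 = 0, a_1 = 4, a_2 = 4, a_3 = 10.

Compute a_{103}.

a_4 = 8·10 + 6·4 + 1·4 + 10·0 = 4
a_5 = 8·4 + 6·10 + 1·4 + 10·4 = 6
a_6 = 8·6 + 6·4 + 1·10 + 10·4 = 5
a_7 = 8·5 + 6·6 + 1·4 + 10·10 = 11
a_8 = 8·11 + 6·5 + 1·6 + 10·4 = 8
a_9 = 8·8 + 6·11 + 1·5 + 10·6 = 0
a_10 = 8·0 + 6·8 + 1·11 + 10·5 = 5
a_11 = 8·5 + 6·0 + 1·8 + 10·11 = 2
a_12 = 8·2 + 6·5 + 1·0 + 10·8 = 9
a_13 = 8·9 + 6·2 + 1·5 + 10·0 = 11
a_14 = 8·11 + 6·9 + 1·2 + 10·5 = 12
a_15 = 8·12 + 6·11 + 1·9 + 10·2 = 9
a_16 = 8·9 + 6·12 + 1·11 + 10·9 = 11
a_17 = 8·11 + 6·9 + 1·12 + 10·11 = 4
a_18 = 8·4 + 6·11 + 1·9 + 10·12 = 6
a_19 = 8·6 + 6·4 + 1·11 + 10·9 = 4
a_20 = 8·4 + 6·6 + 1·4 + 10·11 = 0
a_21 = 8·0 + 6·4 + 1·6 + 10·4 = 5
a_22 = 8·5 + 6·0 + 1·4 + 10·6 = 0
a_23 = 8·0 + 6·5 + 1·0 + 10·4 = 5
a_24 = 8·5 + 6·0 + 1·5 + 10·0 = 6
a_25 = 8·6 + 6·5 + 1·0 + 10·5 = 11
a_26 = 8·11 + 6·6 + 1·5 + 10·0 = 12
a_27 = 8·12 + 6·11 + 1·6 + 10·5 = 10
a_28 = 8·10 + 6·12 + 1·11 + 10·6 = 2
a_29 = 8·2 + 6·10 + 1·12 + 10·11 = 3
a_30 = 8·3 + 6·2 + 1·10 + 10·12 = 10
a_31 = 8·10 + 6·3 + 1·2 + 10·10 = 5
a_32 = 8·5 + 6·10 + 1·3 + 10·2 = 6
a_33 = 8·6 + 6·5 + 1·10 + 10·3 = 1
a_34 = 8·1 + 6·6 + 1·5 + 10·10 = 6
a_35 = 8·6 + 6·1 + 1·6 + 10·5 = 6
a_36 = 8·6 + 6·6 + 1·1 + 10·6 = 2
a_37 = 8·2 + 6·6 + 1·6 + 10·1 = 3
a_38 = 8·3 + 6·2 + 1·6 + 10·6 = 11
a_39 = 8·11 + 6·3 + 1·2 + 10·6 = 12
a_40 = 8·12 + 6·11 + 1·3 + 10·2 = 3
a_41 = 8·3 + 6·12 + 1·11 + 10·3 = 7
a_42 = 8·7 + 6·3 + 1·12 + 10·11 = 1
a_43 = 8·1 + 6·7 + 1·3 + 10·12 = 4
a_44 = 8·4 + 6·1 + 1·7 + 10·3 = 10
a_45 = 8·10 + 6·4 + 1·1 + 10·7 = 6
a_46 = 8·6 + 6·10 + 1·4 + 10·1 = 5
a_47 = 8·5 + 6·6 + 1·10 + 10·4 = 9
a_48 = 8·9 + 6·5 + 1·6 + 10·10 = 0
a_49 = 8·0 + 6·9 + 1·5 + 10·6 = 2
a_50 = 8·2 + 6·0 + 1·9 + 10·5 = 10
a_51 = 8·10 + 6·2 + 1·0 + 10·9 = 0
a_52 = 8·0 + 6·10 + 1·2 + 10·0 = 10
a_53 = 8·10 + 6·0 + 1·10 + 10·2 = 6
a_54 = 8·6 + 6·10 + 1·0 + 10·10 = 0
a_55 = 8·0 + 6·6 + 1·10 + 10·0 = 7
a_56 = 8·7 + 6·0 + 1·6 + 10·10 = 6
a_57 = 8·6 + 6·7 + 1·0 + 10·6 = 7
a_58 = 8·7 + 6·6 + 1·7 + 10·0 = 8
a_59 = 8·8 + 6·7 + 1·6 + 10·7 = 0
a_60 = 8·0 + 6·8 + 1·7 + 10·6 = 11
a_61 = 8·11 + 6·0 + 1·8 + 10·7 = 10
a_62 = 8·10 + 6·11 + 1·0 + 10·8 = 5
a_63 = 8·5 + 6·10 + 1·11 + 10·0 = 7
a_64 = 8·7 + 6·5 + 1·10 + 10·11 = 11
a_65 = 8·11 + 6·7 + 1·5 + 10·10 = 1
a_66 = 8·1 + 6·11 + 1·7 + 10·5 = 1
a_67 = 8·1 + 6·1 + 1·11 + 10·7 = 4
a_68 = 8·4 + 6·1 + 1·1 + 10·11 = 6
a_69 = 8·6 + 6·4 + 1·1 + 10·1 = 5
a_70 = 8·5 + 6·6 + 1·4 + 10·1 = 12
a_71 = 8·12 + 6·5 + 1·6 + 10·4 = 3
a_72 = 8·3 + 6·12 + 1·5 + 10·6 = 5
a_73 = 8·5 + 6·3 + 1·12 + 10·5 = 3
a_74 = 8·3 + 6·5 + 1·3 + 10·12 = 8
a_75 = 8·8 + 6·3 + 1·5 + 10·3 = 0
a_76 = 8·0 + 6·8 + 1·3 + 10·5 = 10
a_77 = 8·10 + 6·0 + 1·8 + 10·3 = 1
a_78 = 8·1 + 6·10 + 1·0 + 10·8 = 5
a_79 = 8·5 + 6·1 + 1·10 + 10·0 = 4
a_80 = 8·4 + 6·5 + 1·1 + 10·10 = 7
a_81 = 8·7 + 6·4 + 1·5 + 10·1 = 4
a_82 = 8·4 + 6·7 + 1·4 + 10·5 = 11
a_83 = 8·11 + 6·4 + 1·7 + 10·4 = 3
a_84 = 8·3 + 6·11 + 1·4 + 10·7 = 8
a_85 = 8·8 + 6·3 + 1·11 + 10·4 = 3
a_86 = 8·3 + 6·8 + 1·3 + 10·11 = 3
a_87 = 8·3 + 6·3 + 1·8 + 10·3 = 2
a_88 = 8·2 + 6·3 + 1·3 + 10·8 = 0
a_89 = 8·0 + 6·2 + 1·3 + 10·3 = 6
a_90 = 8·6 + 6·0 + 1·2 + 10·3 = 2
a_91 = 8·2 + 6·6 + 1·0 + 10·2 = 7
a_92 = 8·7 + 6·2 + 1·6 + 10·0 = 9
a_93 = 8·9 + 6·7 + 1·2 + 10·6 = 7
a_94 = 8·7 + 6·9 + 1·7 + 10·2 = 7
a_95 = 8·7 + 6·7 + 1·9 + 10·7 = 8
a_96 = 8·8 + 6·7 + 1·7 + 10·9 = 8
a_97 = 8·8 + 6·8 + 1·7 + 10·7 = 7
a_98 = 8·7 + 6·8 + 1·8 + 10·7 = 0
a_99 = 8·0 + 6·7 + 1·8 + 10·8 = 0
a_100 = 8·0 + 6·0 + 1·7 + 10·8 = 9
a_101 = 8·9 + 6·0 + 1·0 + 10·7 = 12
a_102 = 8·12 + 6·9 + 1·0 + 10·0 = 7
a_103 = 8·7 + 6·12 + 1·9 + 10·0 = 7

7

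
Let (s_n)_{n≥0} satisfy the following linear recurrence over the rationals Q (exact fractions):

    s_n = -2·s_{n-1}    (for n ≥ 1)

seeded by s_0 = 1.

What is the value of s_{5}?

s_1 = -2·1 = -2
s_2 = -2·-2 = 4
s_3 = -2·4 = -8
s_4 = -2·-8 = 16
s_5 = -2·16 = -32

-32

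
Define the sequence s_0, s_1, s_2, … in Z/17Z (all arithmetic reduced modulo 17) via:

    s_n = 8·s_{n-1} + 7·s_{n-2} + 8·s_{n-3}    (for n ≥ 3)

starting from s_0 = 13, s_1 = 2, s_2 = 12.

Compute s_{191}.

s_3 = 8·12 + 7·2 + 8·13 = 10
s_4 = 8·10 + 7·12 + 8·2 = 10
s_5 = 8·10 + 7·10 + 8·12 = 8
s_6 = 8·8 + 7·10 + 8·10 = 10
s_7 = 8·10 + 7·8 + 8·10 = 12
s_8 = 8·12 + 7·10 + 8·8 = 9
s_9 = 8·9 + 7·12 + 8·10 = 15
s_10 = 8·15 + 7·9 + 8·12 = 7
s_11 = 8·7 + 7·15 + 8·9 = 12
s_12 = 8·12 + 7·7 + 8·15 = 10
s_13 = 8·10 + 7·12 + 8·7 = 16
s_14 = 8·16 + 7·10 + 8·12 = 5
s_15 = 8·5 + 7·16 + 8·10 = 11
s_16 = 8·11 + 7·5 + 8·16 = 13
s_17 = 8·13 + 7·11 + 8·5 = 0
s_18 = 8·0 + 7·13 + 8·11 = 9
s_19 = 8·9 + 7·0 + 8·13 = 6
s_20 = 8·6 + 7·9 + 8·0 = 9
s_21 = 8·9 + 7·6 + 8·9 = 16
s_22 = 8·16 + 7·9 + 8·6 = 1
s_23 = 8·1 + 7·16 + 8·9 = 5
s_24 = 8·5 + 7·1 + 8·16 = 5
s_25 = 8·5 + 7·5 + 8·1 = 15
s_26 = 8·15 + 7·5 + 8·5 = 8
s_27 = 8·8 + 7·15 + 8·5 = 5
s_28 = 8·5 + 7·8 + 8·15 = 12
s_29 = 8·12 + 7·5 + 8·8 = 8
s_30 = 8·8 + 7·12 + 8·5 = 1
s_31 = 8·1 + 7·8 + 8·12 = 7
s_32 = 8·7 + 7·1 + 8·8 = 8
s_33 = 8·8 + 7·7 + 8·1 = 2
s_34 = 8·2 + 7·8 + 8·7 = 9
s_35 = 8·9 + 7·2 + 8·8 = 14
s_36 = 8·14 + 7·9 + 8·2 = 4
s_37 = 8·4 + 7·14 + 8·9 = 15
s_38 = 8·15 + 7·4 + 8·14 = 5
s_39 = 8·5 + 7·15 + 8·4 = 7
s_40 = 8·7 + 7·5 + 8·15 = 7
s_41 = 8·7 + 7·7 + 8·5 = 9
s_42 = 8·9 + 7·7 + 8·7 = 7
s_43 = 8·7 + 7·9 + 8·7 = 5
s_44 = 8·5 + 7·7 + 8·9 = 8
s_45 = 8·8 + 7·5 + 8·7 = 2
s_46 = 8·2 + 7·8 + 8·5 = 10
s_47 = 8·10 + 7·2 + 8·8 = 5
s_48 = 8·5 + 7·10 + 8·2 = 7
s_49 = 8·7 + 7·5 + 8·10 = 1
s_50 = 8·1 + 7·7 + 8·5 = 12
s_51 = 8·12 + 7·1 + 8·7 = 6
s_52 = 8·6 + 7·12 + 8·1 = 4
s_53 = 8·4 + 7·6 + 8·12 = 0
s_54 = 8·0 + 7·4 + 8·6 = 8
s_55 = 8·8 + 7·0 + 8·4 = 11
s_56 = 8·11 + 7·8 + 8·0 = 8
s_57 = 8·8 + 7·11 + 8·8 = 1
s_58 = 8·1 + 7·8 + 8·11 = 16
s_59 = 8·16 + 7·1 + 8·8 = 12
s_60 = 8·12 + 7·16 + 8·1 = 12
s_61 = 8·12 + 7·12 + 8·16 = 2
s_62 = 8·2 + 7·12 + 8·12 = 9
s_63 = 8·9 + 7·2 + 8·12 = 12
s_64 = 8·12 + 7·9 + 8·2 = 5
s_65 = 8·5 + 7·12 + 8·9 = 9
s_66 = 8·9 + 7·5 + 8·12 = 16
s_67 = 8·16 + 7·9 + 8·5 = 10
s_68 = 8·10 + 7·16 + 8·9 = 9
s_69 = 8·9 + 7·10 + 8·16 = 15
s_70 = 8·15 + 7·9 + 8·10 = 8
s_71 = 8·8 + 7·15 + 8·9 = 3
s_72 = 8·3 + 7·8 + 8·15 = 13
s_73 = 8·13 + 7·3 + 8·8 = 2
s_74 = 8·2 + 7·13 + 8·3 = 12
(s_72, s_73, s_74) = (13, 2, 12) = (s_0, s_1, s_2), so the sequence has period 72.
191 ≡ 47 (mod 72), hence s_191 = s_47 = 5.

5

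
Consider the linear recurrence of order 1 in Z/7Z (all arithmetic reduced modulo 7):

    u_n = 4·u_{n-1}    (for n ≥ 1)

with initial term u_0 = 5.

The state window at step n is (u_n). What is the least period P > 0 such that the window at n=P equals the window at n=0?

n=0: window = (5)
n=1: window = (6)
n=2: window = (3)
n=3: window = (5)
window at n=3 equals window at n=0 → period = 3

3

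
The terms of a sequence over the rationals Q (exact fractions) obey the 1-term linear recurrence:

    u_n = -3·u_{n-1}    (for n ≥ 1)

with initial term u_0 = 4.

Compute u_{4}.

324

u_1 = -3·4 = -12
u_2 = -3·-12 = 36
u_3 = -3·36 = -108
u_4 = -3·-108 = 324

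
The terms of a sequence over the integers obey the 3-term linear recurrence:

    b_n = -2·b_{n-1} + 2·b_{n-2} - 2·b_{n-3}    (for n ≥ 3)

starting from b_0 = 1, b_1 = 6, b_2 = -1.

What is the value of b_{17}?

39914976

b_3 = -2·-1 + 2·6 + -2·1 = 12
b_4 = -2·12 + 2·-1 + -2·6 = -38
b_5 = -2·-38 + 2·12 + -2·-1 = 102
b_6 = -2·102 + 2·-38 + -2·12 = -304
b_7 = -2·-304 + 2·102 + -2·-38 = 888
b_8 = -2·888 + 2·-304 + -2·102 = -2588
b_9 = -2·-2588 + 2·888 + -2·-304 = 7560
b_10 = -2·7560 + 2·-2588 + -2·888 = -22072
b_11 = -2·-22072 + 2·7560 + -2·-2588 = 64440
b_12 = -2·64440 + 2·-22072 + -2·7560 = -188144
b_13 = -2·-188144 + 2·64440 + -2·-22072 = 549312
b_14 = -2·549312 + 2·-188144 + -2·64440 = -1603792
b_15 = -2·-1603792 + 2·549312 + -2·-188144 = 4682496
b_16 = -2·4682496 + 2·-1603792 + -2·549312 = -13671200
b_17 = -2·-13671200 + 2·4682496 + -2·-1603792 = 39914976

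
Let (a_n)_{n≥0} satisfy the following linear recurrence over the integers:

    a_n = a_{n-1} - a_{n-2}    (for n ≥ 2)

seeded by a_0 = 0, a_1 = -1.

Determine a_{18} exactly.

a_2 = 1·-1 + -1·0 = -1
a_3 = 1·-1 + -1·-1 = 0
a_4 = 1·0 + -1·-1 = 1
a_5 = 1·1 + -1·0 = 1
a_6 = 1·1 + -1·1 = 0
a_7 = 1·0 + -1·1 = -1
(a_6, a_7) = (0, -1) = (a_0, a_1), so the sequence has period 6.
18 ≡ 0 (mod 6), hence a_18 = a_0 = 0.

0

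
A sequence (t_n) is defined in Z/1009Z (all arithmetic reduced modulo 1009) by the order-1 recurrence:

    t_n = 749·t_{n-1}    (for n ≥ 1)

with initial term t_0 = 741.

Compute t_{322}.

t_1 = 749·741 = 59
t_2 = 749·59 = 804
t_3 = 749·804 = 832
t_4 = 749·832 = 615
t_5 = 749·615 = 531
t_6 = 749·531 = 173
Continuing the recurrence:
  t_7 = 425;  t_8 = 490;  t_9 = 743;  t_10 = 548;  t_11 = 798;  t_12 = 374
  t_13 = 633;  t_14 = 896;  t_15 = 119;  t_16 = 339;  t_17 = 652;  t_18 = 1001
  t_19 = 62;  t_20 = 24;  t_21 = 823;  t_22 = 937;  t_23 = 558;  t_24 = 216
  t_25 = 344;  t_26 = 361;  t_27 = 986;  t_28 = 935;  t_29 = 69;  t_30 = 222
  t_31 = 802;  t_32 = 343;  t_33 = 621;  t_34 = 989;  t_35 = 155;  t_36 = 60
  t_37 = 544;  t_38 = 829;  t_39 = 386;  t_40 = 540;  t_41 = 860;  t_42 = 398
  t_43 = 447;  t_44 = 824;  t_45 = 677;  t_46 = 555;  t_47 = 996;  t_48 = 353
  t_49 = 39;  t_50 = 959;  t_51 = 892;  t_52 = 150;  t_53 = 351;  t_54 = 559
  t_55 = 965;  t_56 = 341;  t_57 = 132;  t_58 = 995;  t_59 = 613;  t_60 = 42
  t_61 = 179;  t_62 = 883;  t_63 = 472;  t_64 = 378;  t_65 = 602;  t_66 = 884
  t_67 = 212;  t_68 = 375;  t_69 = 373;  t_70 = 893;  t_71 = 899;  t_72 = 348
  t_73 = 330;  t_74 = 974;  t_75 = 19;  t_76 = 105;  t_77 = 952;  t_78 = 694
  t_79 = 171;  t_80 = 945;  t_81 = 496;  t_82 = 192;  t_83 = 530;  t_84 = 433
  t_85 = 428;  t_86 = 719;  t_87 = 734;  t_88 = 870;  t_89 = 825;  t_90 = 417
  t_91 = 552;  t_92 = 767;  t_93 = 362;  t_94 = 726;  t_95 = 932;  t_96 = 849
  t_97 = 231;  t_98 = 480;  t_99 = 316;  t_100 = 578;  t_101 = 61;  t_102 = 284
  t_103 = 826;  t_104 = 157;  t_105 = 549;  t_106 = 538;  t_107 = 371;  t_108 = 404
  t_109 = 905;  t_110 = 806;  t_111 = 312;  t_112 = 609;  t_113 = 73;  t_114 = 191
  t_115 = 790;  t_116 = 436;  t_117 = 657;  t_118 = 710;  t_119 = 47;  t_120 = 897
  t_121 = 868;  t_122 = 336;  t_123 = 423;  t_124 = 1;  t_125 = 749;  t_126 = 1006
  t_127 = 780;  t_128 = 9;  t_129 = 687;  t_130 = 982;  t_131 = 966;  t_132 = 81
  t_133 = 129;  t_134 = 766;  t_135 = 622;  t_136 = 729;  t_137 = 152;  t_138 = 840
  t_139 = 553;  t_140 = 507;  t_141 = 359;  t_142 = 497;  t_143 = 941;  t_144 = 527
  t_145 = 204;  t_146 = 437;  t_147 = 397;  t_148 = 707;  t_149 = 827;  t_150 = 906
  t_151 = 546;  t_152 = 309;  t_153 = 380;  t_154 = 82;  t_155 = 878;  t_156 = 763
  t_157 = 393;  t_158 = 738;  t_159 = 839;  t_160 = 813;  t_161 = 510;  t_162 = 588
  t_163 = 488;  t_164 = 254;  t_165 = 554;  t_166 = 247;  t_167 = 356;  t_168 = 268
  t_169 = 950;  t_170 = 205;  t_171 = 177;  t_172 = 394;  t_173 = 478;  t_174 = 836
  t_175 = 584;  t_176 = 519;  t_177 = 266;  t_178 = 461;  t_179 = 211;  t_180 = 635
  t_181 = 376;  t_182 = 113;  t_183 = 890;  t_184 = 670;  t_185 = 357;  t_186 = 8
  t_187 = 947;  t_188 = 985;  t_189 = 186;  t_190 = 72;  t_191 = 451;  t_192 = 793
  t_193 = 665;  t_194 = 648;  t_195 = 23;  t_196 = 74;  t_197 = 940;  t_198 = 787
  t_199 = 207;  t_200 = 666;  t_201 = 388;  t_202 = 20;  t_203 = 854;  t_204 = 949
  t_205 = 465;  t_206 = 180;  t_207 = 623;  t_208 = 469;  t_209 = 149;  t_210 = 611
  t_211 = 562;  t_212 = 185;  t_213 = 332;  t_214 = 454;  t_215 = 13;  t_216 = 656
  t_217 = 970;  t_218 = 50;  t_219 = 117;  t_220 = 859;  t_221 = 658;  t_222 = 450
  t_223 = 44;  t_224 = 668;  t_225 = 877;  t_226 = 14;  t_227 = 396;  t_228 = 967
  t_229 = 830;  t_230 = 126;  t_231 = 537;  t_232 = 631;  t_233 = 407;  t_234 = 125
  t_235 = 797;  t_236 = 634;  t_237 = 636;  t_238 = 116;  t_239 = 110;  t_240 = 661
  t_241 = 679;  t_242 = 35;  t_243 = 990;  t_244 = 904;  t_245 = 57;  t_246 = 315
  t_247 = 838;  t_248 = 64;  t_249 = 513;  t_250 = 817;  t_251 = 479;  t_252 = 576
  t_253 = 581;  t_254 = 290;  t_255 = 275;  t_256 = 139;  t_257 = 184;  t_258 = 592
  t_259 = 457;  t_260 = 242;  t_261 = 647;  t_262 = 283;  t_263 = 77;  t_264 = 160
  t_265 = 778;  t_266 = 529;  t_267 = 693;  t_268 = 431;  t_269 = 948;  t_270 = 725
  t_271 = 183;  t_272 = 852;  t_273 = 460;  t_274 = 471;  t_275 = 638;  t_276 = 605
  t_277 = 104;  t_278 = 203;  t_279 = 697;  t_280 = 400;  t_281 = 936;  t_282 = 818
  t_283 = 219;  t_284 = 573;  t_285 = 352;  t_286 = 299;  t_287 = 962;  t_288 = 112
  t_289 = 141;  t_290 = 673;  t_291 = 586;  t_292 = 1008;  t_293 = 260;  t_294 = 3
  t_295 = 229;  t_296 = 1000;  t_297 = 322;  t_298 = 27;  t_299 = 43;  t_300 = 928
  t_301 = 880;  t_302 = 243;  t_303 = 387;  t_304 = 280;  t_305 = 857;  t_306 = 169
  t_307 = 456;  t_308 = 502;  t_309 = 650;  t_310 = 512;  t_311 = 68;  t_312 = 482
  t_313 = 805;  t_314 = 572;  t_315 = 612;  t_316 = 302;  t_317 = 182;  t_318 = 103
  t_319 = 463;  t_320 = 700
t_321 = 749·700 = 629
t_322 = 749·629 = 927

927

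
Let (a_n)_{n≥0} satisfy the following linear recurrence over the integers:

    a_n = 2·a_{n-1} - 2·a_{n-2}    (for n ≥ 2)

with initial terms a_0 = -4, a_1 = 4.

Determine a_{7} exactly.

a_2 = 2·4 + -2·-4 = 16
a_3 = 2·16 + -2·4 = 24
a_4 = 2·24 + -2·16 = 16
a_5 = 2·16 + -2·24 = -16
a_6 = 2·-16 + -2·16 = -64
a_7 = 2·-64 + -2·-16 = -96

-96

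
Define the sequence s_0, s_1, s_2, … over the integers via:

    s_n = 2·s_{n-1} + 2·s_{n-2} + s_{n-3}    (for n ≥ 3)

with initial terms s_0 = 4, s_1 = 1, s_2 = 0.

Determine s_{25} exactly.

s_3 = 2·0 + 2·1 + 1·4 = 6
s_4 = 2·6 + 2·0 + 1·1 = 13
s_5 = 2·13 + 2·6 + 1·0 = 38
s_6 = 2·38 + 2·13 + 1·6 = 108
s_7 = 2·108 + 2·38 + 1·13 = 305
s_8 = 2·305 + 2·108 + 1·38 = 864
s_9 = 2·864 + 2·305 + 1·108 = 2446
s_10 = 2·2446 + 2·864 + 1·305 = 6925
s_11 = 2·6925 + 2·2446 + 1·864 = 19606
s_12 = 2·19606 + 2·6925 + 1·2446 = 55508
s_13 = 2·55508 + 2·19606 + 1·6925 = 157153
s_14 = 2·157153 + 2·55508 + 1·19606 = 444928
s_15 = 2·444928 + 2·157153 + 1·55508 = 1259670
s_16 = 2·1259670 + 2·444928 + 1·157153 = 3566349
s_17 = 2·3566349 + 2·1259670 + 1·444928 = 10096966
s_18 = 2·10096966 + 2·3566349 + 1·1259670 = 28586300
s_19 = 2·28586300 + 2·10096966 + 1·3566349 = 80932881
s_20 = 2·80932881 + 2·28586300 + 1·10096966 = 229135328
s_21 = 2·229135328 + 2·80932881 + 1·28586300 = 648722718
s_22 = 2·648722718 + 2·229135328 + 1·80932881 = 1836648973
s_23 = 2·1836648973 + 2·648722718 + 1·229135328 = 5199878710
s_24 = 2·5199878710 + 2·1836648973 + 1·648722718 = 14721778084
s_25 = 2·14721778084 + 2·5199878710 + 1·1836648973 = 41679962561

41679962561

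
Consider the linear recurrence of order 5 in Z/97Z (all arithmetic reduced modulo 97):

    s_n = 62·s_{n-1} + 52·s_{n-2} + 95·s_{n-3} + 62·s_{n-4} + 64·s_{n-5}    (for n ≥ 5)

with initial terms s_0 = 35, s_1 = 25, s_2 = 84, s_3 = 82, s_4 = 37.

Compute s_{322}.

s_5 = 62·37 + 52·82 + 95·84 + 62·25 + 64·35 = 92
s_6 = 62·92 + 52·37 + 95·82 + 62·84 + 64·25 = 13
s_7 = 62·13 + 52·92 + 95·37 + 62·82 + 64·84 = 68
s_8 = 62·68 + 52·13 + 95·92 + 62·37 + 64·82 = 28
s_9 = 62·28 + 52·68 + 95·13 + 62·92 + 64·37 = 29
s_10 = 62·29 + 52·28 + 95·68 + 62·13 + 64·92 = 15
Continuing the recurrence:
  s_11 = 58;  s_12 = 27;  s_13 = 5;  s_14 = 19;  s_15 = 23;  s_16 = 30
  s_17 = 12;  s_18 = 70;  s_19 = 77;  s_20 = 82;  s_21 = 69;  s_22 = 13
  s_23 = 1;  s_24 = 39;  s_25 = 39;  s_26 = 63;  s_27 = 57;  s_28 = 96
  s_29 = 27;  s_30 = 53;  s_31 = 36;  s_32 = 81;  s_33 = 56;  s_34 = 16
  s_35 = 54;  s_36 = 45;  s_37 = 60;  s_38 = 52;  s_39 = 53;  s_40 = 88
  s_41 = 61;  s_42 = 87;  s_43 = 66;  s_44 = 76;  s_45 = 21;  s_46 = 64
  s_47 = 18;  s_48 = 49;  s_49 = 21;  s_50 = 8;  s_51 = 9;  s_52 = 78
  s_53 = 26;  s_54 = 21;  s_55 = 76;  s_56 = 9;  s_57 = 14;  s_58 = 76
  s_59 = 32;  s_60 = 78;  s_61 = 32;  s_62 = 41;  s_63 = 34;  s_64 = 2
  s_65 = 56;  s_66 = 47;  s_67 = 78;  s_68 = 59;  s_69 = 65;  s_70 = 54
  s_71 = 1;  s_72 = 41;  s_73 = 10;  s_74 = 73;  s_75 = 43;  s_76 = 27
  s_77 = 24;  s_78 = 18;  s_79 = 45;  s_80 = 53;  s_81 = 76;  s_82 = 39
  s_83 = 21;  s_84 = 32;  s_85 = 44;  s_86 = 89;  s_87 = 94;  s_88 = 19
  s_89 = 91;  s_90 = 32;  s_91 = 63;  s_92 = 69;  s_93 = 89;  s_94 = 7
  s_95 = 14;  s_96 = 52;  s_97 = 1;  s_98 = 41;  s_99 = 23;  s_100 = 13
  s_101 = 72;  s_102 = 37;  s_103 = 71;  s_104 = 21;  s_105 = 31;  s_106 = 74
  s_107 = 27;  s_108 = 54;  s_109 = 13;  s_110 = 44;  s_111 = 6;  s_112 = 47
  s_113 = 28;  s_114 = 65;  s_115 = 44;  s_116 = 38;  s_117 = 43;  s_118 = 94
  s_119 = 35;  s_120 = 19;  s_121 = 51;  s_122 = 50;  s_123 = 29;  s_124 = 51
  s_125 = 24;  s_126 = 67;  s_127 = 16;  s_128 = 37;  s_129 = 81;  s_130 = 91
  s_131 = 25;  s_132 = 29;  s_133 = 24;  s_134 = 95;  s_135 = 1;  s_136 = 10
  s_137 = 43;  s_138 = 37;  s_139 = 79;  s_140 = 48;  s_141 = 34;  s_142 = 83
  s_143 = 19;  s_144 = 72;  s_145 = 87;  s_146 = 29;  s_147 = 58;  s_148 = 37
  s_149 = 25;  s_150 = 54;  s_151 = 35;  s_152 = 70;  s_153 = 76;  s_154 = 38
  s_155 = 57;  s_156 = 7;  s_157 = 1;  s_158 = 63;  s_159 = 16;  s_160 = 6
  s_161 = 36;  s_162 = 80;  s_163 = 10;  s_164 = 90;  s_165 = 20;  s_166 = 69
  s_167 = 14;  s_168 = 63;  s_169 = 50;  s_170 = 72;  s_171 = 0;  s_172 = 7
  s_173 = 50;  s_174 = 70;  s_175 = 88;  s_176 = 21;  s_177 = 71;  s_178 = 54
  s_179 = 56;  s_180 = 74;  s_181 = 43;  s_182 = 35;  s_183 = 31;  s_184 = 91
  s_185 = 36;  s_186 = 87;  s_187 = 91;  s_188 = 66;  s_189 = 22;  s_190 = 90
  s_191 = 51;  s_192 = 60;  s_193 = 43;  s_194 = 62;  s_195 = 41;  s_196 = 54
  s_197 = 28;  s_198 = 0;  s_199 = 1;  s_200 = 61;  s_201 = 5;  s_202 = 34
  s_203 = 77;  s_204 = 96;  s_205 = 37;  s_206 = 54;  s_207 = 2;  s_208 = 61
  s_209 = 91;  s_210 = 73;  s_211 = 9;  s_212 = 31;  s_213 = 53;  s_214 = 1
  s_215 = 32;  s_216 = 63;  s_217 = 71;  s_218 = 10;  s_219 = 26;  s_220 = 87
  s_221 = 28;  s_222 = 23;  s_223 = 13;  s_224 = 80;  s_225 = 90;  s_226 = 31
  s_227 = 87;  s_228 = 8;  s_229 = 41;  s_230 = 87;  s_231 = 47;  s_232 = 34
  s_233 = 60;  s_234 = 26;  s_235 = 51;  s_236 = 4;  s_237 = 14;  s_238 = 24
  s_239 = 50;  s_240 = 72;  s_241 = 89;  s_242 = 3;  s_243 = 91;  s_244 = 92
  s_245 = 89;  s_246 = 94;  s_247 = 4;  s_248 = 93;  s_249 = 23;  s_250 = 27
  s_251 = 24;  s_252 = 41;  s_253 = 56;  s_254 = 69;  s_255 = 42;  s_256 = 70
  s_257 = 66;  s_258 = 87;  s_259 = 89;  s_260 = 60;  s_261 = 62;  s_262 = 11
  s_263 = 31;  s_264 = 49;  s_265 = 90;  s_266 = 9;  s_267 = 6;  s_268 = 56
  s_269 = 66;  s_270 = 21;  s_271 = 41;  s_272 = 83;  s_273 = 71;  s_274 = 0
  s_275 = 40;  s_276 = 20;  s_277 = 36;  s_278 = 73;  s_279 = 11;  s_280 = 58
  s_281 = 65;  s_282 = 80;  s_283 = 95;  s_284 = 58;  s_285 = 16;  s_286 = 37
  s_287 = 52;  s_288 = 48;  s_289 = 28;  s_290 = 74;  s_291 = 94;  s_292 = 16
  s_293 = 64;  s_294 = 31;  s_295 = 68;  s_296 = 1;  s_297 = 89;  s_298 = 6
  s_299 = 43;  s_300 = 36;  s_301 = 47;  s_302 = 1;  s_303 = 52;  s_304 = 18
  s_305 = 15;  s_306 = 79;  s_307 = 6;  s_308 = 67;  s_309 = 85;  s_310 = 50
  s_311 = 10;  s_312 = 22;  s_313 = 90;  s_314 = 15;  s_315 = 74;  s_316 = 14
  s_317 = 34;  s_318 = 66;  s_319 = 31;  s_320 = 26
s_321 = 62·26 + 52·31 + 95·66 + 62·34 + 64·14 = 82
s_322 = 62·82 + 52·26 + 95·31 + 62·66 + 64·34 = 32

32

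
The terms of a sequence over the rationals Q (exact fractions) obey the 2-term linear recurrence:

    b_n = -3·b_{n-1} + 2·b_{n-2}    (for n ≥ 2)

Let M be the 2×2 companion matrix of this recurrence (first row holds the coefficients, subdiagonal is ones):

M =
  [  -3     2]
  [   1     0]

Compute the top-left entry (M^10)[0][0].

283667

(M^10)[0][0] is the top entry after applying M 10 times to the unit state (1, 0). Equivalently it is h_{11} for the auxiliary sequence (h_n) obeying the same recurrence with h_1 = 1 and h_i = 0 for 0 ≤ i < 1:
h_2 = -3·1 + 2·0 = -3
h_3 = -3·-3 + 2·1 = 11
h_4 = -3·11 + 2·-3 = -39
h_5 = -3·-39 + 2·11 = 139
h_6 = -3·139 + 2·-39 = -495
h_7 = -3·-495 + 2·139 = 1763
h_8 = -3·1763 + 2·-495 = -6279
h_9 = -3·-6279 + 2·1763 = 22363
h_10 = -3·22363 + 2·-6279 = -79647
h_11 = -3·-79647 + 2·22363 = 283667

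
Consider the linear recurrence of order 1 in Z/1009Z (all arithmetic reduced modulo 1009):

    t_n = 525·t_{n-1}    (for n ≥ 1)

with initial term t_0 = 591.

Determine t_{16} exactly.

t_1 = 525·591 = 512
t_2 = 525·512 = 406
t_3 = 525·406 = 251
t_4 = 525·251 = 605
t_5 = 525·605 = 799
t_6 = 525·799 = 740
t_7 = 525·740 = 35
t_8 = 525·35 = 213
t_9 = 525·213 = 835
t_10 = 525·835 = 469
t_11 = 525·469 = 29
t_12 = 525·29 = 90
t_13 = 525·90 = 836
t_14 = 525·836 = 994
t_15 = 525·994 = 197
t_16 = 525·197 = 507

507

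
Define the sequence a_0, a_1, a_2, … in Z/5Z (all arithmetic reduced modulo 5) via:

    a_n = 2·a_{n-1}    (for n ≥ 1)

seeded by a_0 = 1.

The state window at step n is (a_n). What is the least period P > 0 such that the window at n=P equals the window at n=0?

n=0: window = (1)
n=1: window = (2)
n=2: window = (4)
n=3: window = (3)
n=4: window = (1)
window at n=4 equals window at n=0 → period = 4

4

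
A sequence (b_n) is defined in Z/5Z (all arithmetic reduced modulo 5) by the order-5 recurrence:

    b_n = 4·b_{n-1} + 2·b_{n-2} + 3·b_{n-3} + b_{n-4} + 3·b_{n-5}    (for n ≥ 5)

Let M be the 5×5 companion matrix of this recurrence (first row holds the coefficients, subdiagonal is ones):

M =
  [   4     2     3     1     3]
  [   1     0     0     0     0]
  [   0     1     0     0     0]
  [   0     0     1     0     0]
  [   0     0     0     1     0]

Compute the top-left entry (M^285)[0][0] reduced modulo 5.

2

(M^285)[0][0] is the top entry after applying M 285 times to the unit state (1, 0, 0, 0, 0). Equivalently it is h_{289} for the auxiliary sequence (h_n) obeying the same recurrence with h_4 = 1 and h_i = 0 for 0 ≤ i < 4:
h_5 = 4·1 + 2·0 + 3·0 + 1·0 + 3·0 = 4
h_6 = 4·4 + 2·1 + 3·0 + 1·0 + 3·0 = 3
h_7 = 4·3 + 2·4 + 3·1 + 1·0 + 3·0 = 3
h_8 = 4·3 + 2·3 + 3·4 + 1·1 + 3·0 = 1
h_9 = 4·1 + 2·3 + 3·3 + 1·4 + 3·1 = 1
h_10 = 4·1 + 2·1 + 3·3 + 1·3 + 3·4 = 0
Continuing the recurrence:
  h_11 = 2;  h_12 = 1;  h_13 = 2;  h_14 = 4;  h_15 = 0;  h_16 = 1
  h_17 = 1;  h_18 = 1;  h_19 = 1;  h_20 = 0;  h_21 = 4;  h_22 = 3
  h_23 = 4;  h_24 = 2;  h_25 = 4;  h_26 = 2;  h_27 = 0;  h_28 = 0
  h_29 = 1;  h_30 = 3;  h_31 = 0;  h_32 = 4;  h_33 = 1;  h_34 = 3
  h_35 = 0;  h_36 = 3;  h_37 = 4;  h_38 = 3;  h_39 = 3;  h_40 = 3
  h_41 = 0;  h_42 = 0;  h_43 = 1;  h_44 = 1;  h_45 = 0;  h_46 = 0
  h_47 = 4;  h_48 = 0;  h_49 = 1;  h_50 = 1;  h_51 = 0;  h_52 = 2
  h_53 = 2;  h_54 = 1;  h_55 = 2;  h_56 = 3;  h_57 = 2;  h_58 = 2
  h_59 = 1;  h_60 = 3;  h_61 = 1;  h_62 = 1;  h_63 = 2;  h_64 = 4
  h_65 = 3;  h_66 = 0;  h_67 = 3;  h_68 = 1;  h_69 = 0;  h_70 = 0
  h_71 = 1;  h_72 = 4;  h_73 = 1;  h_74 = 0;  h_75 = 0;  h_76 = 0
  h_77 = 3;  h_78 = 0;  h_79 = 1;  h_80 = 3;  h_81 = 2;  h_82 = 1
  h_83 = 3;  h_84 = 1;  h_85 = 4;  h_86 = 4;  h_87 = 3;  h_88 = 2
  h_89 = 3;  h_90 = 1;  h_91 = 1;  h_92 = 1;  h_93 = 3;  h_94 = 2
  h_95 = 1;  h_96 = 1;  h_97 = 3;  h_98 = 3;  h_99 = 3;  h_100 = 1
  h_101 = 0;  h_102 = 3;  h_103 = 2;  h_104 = 4;  h_105 = 2;  h_106 = 0
  h_107 = 2;  h_108 = 4;  h_109 = 4;  h_110 = 1;  h_111 = 1;  h_112 = 3
  h_113 = 3;  h_114 = 4;  h_115 = 0;  h_116 = 3;  h_117 = 1;  h_118 = 3
  h_119 = 0;  h_120 = 2;  h_121 = 2;  h_122 = 3;  h_123 = 1;  h_124 = 3
  h_125 = 1;  h_126 = 2;  h_127 = 4;  h_128 = 4;  h_129 = 0;  h_130 = 0
  h_131 = 2;  h_132 = 4;  h_133 = 2;  h_134 = 2;  h_135 = 1;  h_136 = 4
  h_137 = 3;  h_138 = 1;  h_139 = 4;  h_140 = 4;  h_141 = 2;  h_142 = 3
  h_143 = 0;  h_144 = 3;  h_145 = 0;  h_146 = 0;  h_147 = 3;  h_148 = 0
  h_149 = 0;  h_150 = 4;  h_151 = 4;  h_152 = 3;  h_153 = 2;  h_154 = 0
  h_155 = 4;  h_156 = 2;  h_157 = 2;  h_158 = 0;  h_159 = 4;  h_160 = 1
  h_161 = 0;  h_162 = 0;  h_163 = 2;  h_164 = 1;  h_165 = 1;  h_166 = 2
  h_167 = 0;  h_168 = 4;  h_169 = 1;  h_170 = 2;  h_171 = 3;  h_172 = 3
  h_173 = 2;  h_174 = 3;  h_175 = 4;  h_176 = 0;  h_177 = 3;  h_178 = 3
  h_179 = 1;  h_180 = 1;  h_181 = 3;  h_182 = 4;  h_183 = 0;  h_184 = 1
  h_185 = 2;  h_186 = 3;  h_187 = 1;  h_188 = 2;  h_189 = 4;  h_190 = 2
  h_191 = 2;  h_192 = 4;  h_193 = 1;  h_194 = 2;  h_195 = 0;  h_196 = 2
  h_197 = 2;  h_198 = 2;  h_199 = 4;  h_200 = 3;  h_201 = 4;  h_202 = 2
  h_203 = 0;  h_204 = 1;  h_205 = 3;  h_206 = 3;  h_207 = 2;  h_208 = 4
  h_209 = 0;  h_210 = 1;  h_211 = 2;  h_212 = 0;  h_213 = 4;  h_214 = 3
  h_215 = 0;  h_216 = 4;  h_217 = 4;  h_218 = 4;  h_219 = 0;  h_220 = 4
  h_221 = 4;  h_222 = 0;  h_223 = 2;  h_224 = 4;  h_225 = 1;  h_226 = 0
  h_227 = 1;  h_228 = 2;  h_229 = 3;  h_230 = 2;  h_231 = 1;  h_232 = 2
  h_233 = 0;  h_234 = 3;  h_235 = 0;  h_236 = 1;  h_237 = 4;  h_238 = 1
  h_239 = 4;  h_240 = 1;  h_241 = 2;  h_242 = 0;  h_243 = 4;  h_244 = 0
  h_245 = 3;  h_246 = 0;  h_247 = 0;  h_248 = 1;  h_249 = 2;  h_250 = 4
  h_251 = 3;  h_252 = 2;  h_253 = 1;  h_254 = 2;  h_255 = 1;  h_256 = 2
  h_257 = 3;  h_258 = 4;  h_259 = 0;  h_260 = 2;  h_261 = 4;  h_262 = 3
  h_263 = 3;  h_264 = 2;  h_265 = 3;  h_266 = 0;  h_267 = 4;  h_268 = 1
  h_269 = 1;  h_270 = 2;  h_271 = 2;  h_272 = 3;  h_273 = 1;  h_274 = 1
  h_275 = 3;  h_276 = 1;  h_277 = 3;  h_278 = 2;  h_279 = 3;  h_280 = 0
  h_281 = 3;  h_282 = 2;  h_283 = 3;  h_284 = 4;  h_285 = 1;  h_286 = 2
  h_287 = 1
h_288 = 4·1 + 2·2 + 3·1 + 1·4 + 3·3 = 4
h_289 = 4·4 + 2·1 + 3·2 + 1·1 + 3·4 = 2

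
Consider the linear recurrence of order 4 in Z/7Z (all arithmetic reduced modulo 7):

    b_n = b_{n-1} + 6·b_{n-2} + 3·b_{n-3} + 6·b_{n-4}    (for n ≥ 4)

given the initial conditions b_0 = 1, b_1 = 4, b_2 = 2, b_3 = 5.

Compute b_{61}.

2

b_4 = 1·5 + 6·2 + 3·4 + 6·1 = 0
b_5 = 1·0 + 6·5 + 3·2 + 6·4 = 4
b_6 = 1·4 + 6·0 + 3·5 + 6·2 = 3
b_7 = 1·3 + 6·4 + 3·0 + 6·5 = 1
b_8 = 1·1 + 6·3 + 3·4 + 6·0 = 3
b_9 = 1·3 + 6·1 + 3·3 + 6·4 = 0
b_10 = 1·0 + 6·3 + 3·1 + 6·3 = 4
b_11 = 1·4 + 6·0 + 3·3 + 6·1 = 5
b_12 = 1·5 + 6·4 + 3·0 + 6·3 = 5
b_13 = 1·5 + 6·5 + 3·4 + 6·0 = 5
b_14 = 1·5 + 6·5 + 3·5 + 6·4 = 4
b_15 = 1·4 + 6·5 + 3·5 + 6·5 = 2
b_16 = 1·2 + 6·4 + 3·5 + 6·5 = 1
b_17 = 1·1 + 6·2 + 3·4 + 6·5 = 6
b_18 = 1·6 + 6·1 + 3·2 + 6·4 = 0
b_19 = 1·0 + 6·6 + 3·1 + 6·2 = 2
b_20 = 1·2 + 6·0 + 3·6 + 6·1 = 5
b_21 = 1·5 + 6·2 + 3·0 + 6·6 = 4
b_22 = 1·4 + 6·5 + 3·2 + 6·0 = 5
b_23 = 1·5 + 6·4 + 3·5 + 6·2 = 0
b_24 = 1·0 + 6·5 + 3·4 + 6·5 = 2
b_25 = 1·2 + 6·0 + 3·5 + 6·4 = 6
b_26 = 1·6 + 6·2 + 3·0 + 6·5 = 6
b_27 = 1·6 + 6·6 + 3·2 + 6·0 = 6
b_28 = 1·6 + 6·6 + 3·6 + 6·2 = 2
b_29 = 1·2 + 6·6 + 3·6 + 6·6 = 1
b_30 = 1·1 + 6·2 + 3·6 + 6·6 = 4
b_31 = 1·4 + 6·1 + 3·2 + 6·6 = 3
b_32 = 1·3 + 6·4 + 3·1 + 6·2 = 0
b_33 = 1·0 + 6·3 + 3·4 + 6·1 = 1
b_34 = 1·1 + 6·0 + 3·3 + 6·4 = 6
b_35 = 1·6 + 6·1 + 3·0 + 6·3 = 2
b_36 = 1·2 + 6·6 + 3·1 + 6·0 = 6
b_37 = 1·6 + 6·2 + 3·6 + 6·1 = 0
b_38 = 1·0 + 6·6 + 3·2 + 6·6 = 1
b_39 = 1·1 + 6·0 + 3·6 + 6·2 = 3
b_40 = 1·3 + 6·1 + 3·0 + 6·6 = 3
b_41 = 1·3 + 6·3 + 3·1 + 6·0 = 3
b_42 = 1·3 + 6·3 + 3·3 + 6·1 = 1
b_43 = 1·1 + 6·3 + 3·3 + 6·3 = 4
b_44 = 1·4 + 6·1 + 3·3 + 6·3 = 2
b_45 = 1·2 + 6·4 + 3·1 + 6·3 = 5
b_46 = 1·5 + 6·2 + 3·4 + 6·1 = 0
b_47 = 1·0 + 6·5 + 3·2 + 6·4 = 4
b_48 = 1·4 + 6·0 + 3·5 + 6·2 = 3
b_49 = 1·3 + 6·4 + 3·0 + 6·5 = 1
b_50 = 1·1 + 6·3 + 3·4 + 6·0 = 3
b_51 = 1·3 + 6·1 + 3·3 + 6·4 = 0
b_52 = 1·0 + 6·3 + 3·1 + 6·3 = 4
b_53 = 1·4 + 6·0 + 3·3 + 6·1 = 5
b_54 = 1·5 + 6·4 + 3·0 + 6·3 = 5
b_55 = 1·5 + 6·5 + 3·4 + 6·0 = 5
b_56 = 1·5 + 6·5 + 3·5 + 6·4 = 4
b_57 = 1·4 + 6·5 + 3·5 + 6·5 = 2
b_58 = 1·2 + 6·4 + 3·5 + 6·5 = 1
b_59 = 1·1 + 6·2 + 3·4 + 6·5 = 6
b_60 = 1·6 + 6·1 + 3·2 + 6·4 = 0
b_61 = 1·0 + 6·6 + 3·1 + 6·2 = 2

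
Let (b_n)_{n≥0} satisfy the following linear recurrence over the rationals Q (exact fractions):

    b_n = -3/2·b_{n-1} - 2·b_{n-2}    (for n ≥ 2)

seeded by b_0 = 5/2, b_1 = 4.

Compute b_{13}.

117353/2048

b_2 = -3/2·4 + -2·5/2 = -11
b_3 = -3/2·-11 + -2·4 = 17/2
b_4 = -3/2·17/2 + -2·-11 = 37/4
b_5 = -3/2·37/4 + -2·17/2 = -247/8
b_6 = -3/2·-247/8 + -2·37/4 = 445/16
b_7 = -3/2·445/16 + -2·-247/8 = 641/32
b_8 = -3/2·641/32 + -2·445/16 = -5483/64
b_9 = -3/2·-5483/64 + -2·641/32 = 11321/128
b_10 = -3/2·11321/128 + -2·-5483/64 = 9901/256
b_11 = -3/2·9901/256 + -2·11321/128 = -120271/512
b_12 = -3/2·-120271/512 + -2·9901/256 = 281605/1024
b_13 = -3/2·281605/1024 + -2·-120271/512 = 117353/2048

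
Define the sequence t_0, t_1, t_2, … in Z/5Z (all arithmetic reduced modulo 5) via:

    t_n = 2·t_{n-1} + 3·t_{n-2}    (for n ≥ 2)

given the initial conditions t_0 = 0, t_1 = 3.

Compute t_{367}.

1

t_2 = 2·3 + 3·0 = 1
t_3 = 2·1 + 3·3 = 1
t_4 = 2·1 + 3·1 = 0
t_5 = 2·0 + 3·1 = 3
(t_4, t_5) = (0, 3) = (t_0, t_1), so the sequence has period 4.
367 ≡ 3 (mod 4), hence t_367 = t_3 = 1.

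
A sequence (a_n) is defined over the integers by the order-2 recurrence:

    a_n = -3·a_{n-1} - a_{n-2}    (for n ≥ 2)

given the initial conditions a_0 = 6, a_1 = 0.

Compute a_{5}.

a_2 = -3·0 + -1·6 = -6
a_3 = -3·-6 + -1·0 = 18
a_4 = -3·18 + -1·-6 = -48
a_5 = -3·-48 + -1·18 = 126

126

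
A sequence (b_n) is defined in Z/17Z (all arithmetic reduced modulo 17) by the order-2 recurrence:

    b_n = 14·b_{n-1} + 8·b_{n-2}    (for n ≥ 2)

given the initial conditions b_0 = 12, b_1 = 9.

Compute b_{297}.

b_2 = 14·9 + 8·12 = 1
b_3 = 14·1 + 8·9 = 1
b_4 = 14·1 + 8·1 = 5
b_5 = 14·5 + 8·1 = 10
b_6 = 14·10 + 8·5 = 10
b_7 = 14·10 + 8·10 = 16
b_8 = 14·16 + 8·10 = 15
b_9 = 14·15 + 8·16 = 15
b_10 = 14·15 + 8·15 = 7
b_11 = 14·7 + 8·15 = 14
b_12 = 14·14 + 8·7 = 14
b_13 = 14·14 + 8·14 = 2
b_14 = 14·2 + 8·14 = 4
b_15 = 14·4 + 8·2 = 4
b_16 = 14·4 + 8·4 = 3
b_17 = 14·3 + 8·4 = 6
b_18 = 14·6 + 8·3 = 6
b_19 = 14·6 + 8·6 = 13
b_20 = 14·13 + 8·6 = 9
b_21 = 14·9 + 8·13 = 9
b_22 = 14·9 + 8·9 = 11
b_23 = 14·11 + 8·9 = 5
b_24 = 14·5 + 8·11 = 5
b_25 = 14·5 + 8·5 = 8
b_26 = 14·8 + 8·5 = 16
b_27 = 14·16 + 8·8 = 16
b_28 = 14·16 + 8·16 = 12
b_29 = 14·12 + 8·16 = 7
b_30 = 14·7 + 8·12 = 7
b_31 = 14·7 + 8·7 = 1
b_32 = 14·1 + 8·7 = 2
b_33 = 14·2 + 8·1 = 2
b_34 = 14·2 + 8·2 = 10
b_35 = 14·10 + 8·2 = 3
b_36 = 14·3 + 8·10 = 3
b_37 = 14·3 + 8·3 = 15
b_38 = 14·15 + 8·3 = 13
b_39 = 14·13 + 8·15 = 13
b_40 = 14·13 + 8·13 = 14
b_41 = 14·14 + 8·13 = 11
b_42 = 14·11 + 8·14 = 11
b_43 = 14·11 + 8·11 = 4
b_44 = 14·4 + 8·11 = 8
b_45 = 14·8 + 8·4 = 8
b_46 = 14·8 + 8·8 = 6
b_47 = 14·6 + 8·8 = 12
b_48 = 14·12 + 8·6 = 12
b_49 = 14·12 + 8·12 = 9
(b_48, b_49) = (12, 9) = (b_0, b_1), so the sequence has period 48.
297 ≡ 9 (mod 48), hence b_297 = b_9 = 15.

15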